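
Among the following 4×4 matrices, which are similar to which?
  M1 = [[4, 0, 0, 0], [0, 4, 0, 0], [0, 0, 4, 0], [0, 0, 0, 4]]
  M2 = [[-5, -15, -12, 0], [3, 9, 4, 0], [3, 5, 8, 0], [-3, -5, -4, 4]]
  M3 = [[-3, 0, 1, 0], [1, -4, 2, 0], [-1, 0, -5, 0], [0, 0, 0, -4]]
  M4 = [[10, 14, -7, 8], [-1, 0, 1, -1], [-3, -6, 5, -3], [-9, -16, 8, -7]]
Characteristic polynomials: χ_{M1} = (x - 4)^4, χ_{M2} = (x - 4)^4, χ_{M3} = (x + 4)^4, χ_{M4} = (x - 2)^4.

{M1}: invariant factors x - 4, x - 4, x - 4, x - 4.

{M2}: invariant factors x - 4, x - 4, (x - 4)^2.

{M3}: invariant factors x + 4, (x + 4)^3.

{M4}: invariant factors x - 2, (x - 2)^3.

Matrices are similar if and only if their invariant-factor lists agree; the partition into similarity classes is {M1}, {M2}, {M3}, {M4}.

4 classes: {M1}, {M2}, {M3}, {M4}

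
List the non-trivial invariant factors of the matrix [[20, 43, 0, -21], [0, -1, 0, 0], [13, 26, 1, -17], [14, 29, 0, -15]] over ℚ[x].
The Jordan structure of A has elementary divisors (x + 1)^2, (x - 1), (x - 6). Arranging the block sizes at each eigenvalue in decreasing order and taking row products gives the invariant factors.

Invariant factors (smallest first, each dividing the next): (x - 6)(x - 1)(x + 1)^2.

Check: the last factor (x - 6)(x - 1)(x + 1)^2 is the minimal polynomial, and the product (x - 6)(x - 1)(x + 1)^2 is the characteristic polynomial.

(x - 6)(x - 1)(x + 1)^2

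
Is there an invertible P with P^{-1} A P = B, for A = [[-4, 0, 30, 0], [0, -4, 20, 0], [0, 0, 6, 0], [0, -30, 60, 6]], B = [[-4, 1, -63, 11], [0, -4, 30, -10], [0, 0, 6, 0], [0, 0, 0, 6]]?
Both have characteristic polynomial (x - 6)^2(x + 4)^2, but the minimal polynomial of A is (x - 6)(x + 4) while the minimal polynomial of B is (x - 6)(x + 4)^2. The minimal polynomial is a similarity invariant, so A and B are not similar.

No.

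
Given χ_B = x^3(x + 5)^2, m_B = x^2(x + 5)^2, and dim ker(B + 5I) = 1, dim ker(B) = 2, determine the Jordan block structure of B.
Jordan blocks: (-5, 2), (0, 2), (0, 1)

λ = -5: algebraic multiplicity 2 (exponent in χ_B), largest block size 2 (exponent in m_B), 1 block (geometric multiplicity). This forces block sizes [2].
λ = 0: algebraic multiplicity 3 (exponent in χ_B), largest block size 2 (exponent in m_B), 2 blocks (geometric multiplicity). These force block sizes [2, 1].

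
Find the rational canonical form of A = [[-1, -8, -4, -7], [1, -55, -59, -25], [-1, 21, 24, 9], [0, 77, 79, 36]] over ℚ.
R = [[0, 0, 0, -36], [1, 0, 0, 24], [0, 1, 0, -16], [0, 0, 1, 4]]

The invariant factors of A (the non-unit diagonal entries of the Smith normal form of xI - A over ℚ[x]) are (x^2 - 2x + 6)^2, each dividing the next. The characteristic polynomial is their product, (x^2 - 2x + 6)^2.

The rational canonical form is the block-diagonal matrix of companion matrices C(f_i):
R = [[0, 0, 0, -36], [1, 0, 0, 24], [0, 1, 0, -16], [0, 0, 1, 4]].

Note the characteristic polynomial does not split into linear factors over ℚ, so A has no Jordan form over ℚ; the rational canonical form exists over any field.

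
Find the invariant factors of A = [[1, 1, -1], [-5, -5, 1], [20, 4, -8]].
x + 4, (x + 4)^2

The Jordan structure of A has elementary divisors (x + 4)^2, (x + 4). Arranging the block sizes at each eigenvalue in decreasing order and taking row products gives the invariant factors.

Invariant factors (smallest first, each dividing the next): x + 4, (x + 4)^2.

Check: the last factor (x + 4)^2 is the minimal polynomial, and the product (x + 4)^3 is the characteristic polynomial.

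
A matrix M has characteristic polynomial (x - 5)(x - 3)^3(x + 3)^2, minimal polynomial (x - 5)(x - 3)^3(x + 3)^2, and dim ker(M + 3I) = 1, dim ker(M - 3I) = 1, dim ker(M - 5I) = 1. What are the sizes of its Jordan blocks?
λ = -3: algebraic multiplicity 2 (exponent in χ_M), largest block size 2 (exponent in m_M), 1 block (geometric multiplicity). This forces block sizes [2].
λ = 3: algebraic multiplicity 3 (exponent in χ_M), largest block size 3 (exponent in m_M), 1 block (geometric multiplicity). This forces block sizes [3].
λ = 5: algebraic multiplicity 1 (exponent in χ_M), largest block size 1 (exponent in m_M), 1 block (geometric multiplicity). This forces block sizes [1].

Jordan blocks: (-3, 2), (3, 3), (5, 1)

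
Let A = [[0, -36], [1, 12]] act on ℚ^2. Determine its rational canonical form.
R = [[0, -36], [1, 12]]

The invariant factors of A (the non-unit diagonal entries of the Smith normal form of xI - A over ℚ[x]) are (x - 6)^2, each dividing the next. The characteristic polynomial is their product, (x - 6)^2.

The rational canonical form is the block-diagonal matrix of companion matrices C(f_i):
R = [[0, -36], [1, 12]].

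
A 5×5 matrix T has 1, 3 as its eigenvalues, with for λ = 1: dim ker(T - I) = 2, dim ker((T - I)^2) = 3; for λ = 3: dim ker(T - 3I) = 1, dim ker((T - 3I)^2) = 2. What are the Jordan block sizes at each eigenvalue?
λ = 1: successive nullity increments [2, 1] count blocks of size ≥ k; block sizes are [2, 1].
λ = 3: successive nullity increments [1, 1] count blocks of size ≥ k; block sizes are [2].

Jordan blocks: (1, 2), (1, 1), (3, 2)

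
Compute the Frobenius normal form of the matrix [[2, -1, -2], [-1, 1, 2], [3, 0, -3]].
R = [[0, 0, -3], [1, 0, 2], [0, 1, 0]]

The invariant factors of A (the non-unit diagonal entries of the Smith normal form of xI - A over ℚ[x]) are x^3 - 2x + 3, each dividing the next. The characteristic polynomial is their product, x^3 - 2x + 3.

The rational canonical form is the block-diagonal matrix of companion matrices C(f_i):
R = [[0, 0, -3], [1, 0, 2], [0, 1, 0]].

Note the characteristic polynomial does not split into linear factors over ℚ, so A has no Jordan form over ℚ; the rational canonical form exists over any field.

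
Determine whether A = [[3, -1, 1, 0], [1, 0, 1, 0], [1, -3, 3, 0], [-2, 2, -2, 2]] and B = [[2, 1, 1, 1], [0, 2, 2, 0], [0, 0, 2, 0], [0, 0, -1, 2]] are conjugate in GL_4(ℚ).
Two matrices over a field are similar if and only if they have the same invariant factors.

Both A and B have characteristic polynomial (x - 2)^4 and minimal polynomial (x - 2)^3. Computing further, both have invariant factors x - 2, (x - 2)^3. Hence A and B are similar.

Yes.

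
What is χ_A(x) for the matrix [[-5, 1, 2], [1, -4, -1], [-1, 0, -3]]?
xI - A = [[x + 5, -1, -2], [-1, x + 4, 1], [1, 0, x + 3]].

Expanding det(xI - A) along the first row:
det(xI - A) = + (x + 5)·det([[x + 4, 1], [0, x + 3]]) - (-1)·det([[-1, 1], [1, x + 3]]) + (-2)·det([[-1, x + 4], [1, 0]]).

Evaluating gives χ_A(x) = x^3 + 12x^2 + 48x + 64 = (x + 4)^3.

χ_A(x) = (x + 4)^3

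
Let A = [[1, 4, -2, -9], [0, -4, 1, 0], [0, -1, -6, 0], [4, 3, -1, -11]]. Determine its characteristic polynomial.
χ_A(x) = (x + 5)^4

xI - A = [[x - 1, -4, 2, 9], [0, x + 4, -1, 0], [0, 1, x + 6, 0], [-4, -3, 1, x + 11]].

Expanding det(xI - A) along the first row:
det(xI - A) = + (x - 1)·det([[x + 4, -1, 0], [1, x + 6, 0], [-3, 1, x + 11]]) - (-4)·det([[0, -1, 0], [0, x + 6, 0], [-4, 1, x + 11]]) + (2)·det([[0, x + 4, 0], [0, 1, 0], [-4, -3, x + 11]]) - (9)·det([[0, x + 4, -1], [0, 1, x + 6], [-4, -3, 1]]).

Evaluating gives χ_A(x) = x^4 + 20x^3 + 150x^2 + 500x + 625 = (x + 5)^4.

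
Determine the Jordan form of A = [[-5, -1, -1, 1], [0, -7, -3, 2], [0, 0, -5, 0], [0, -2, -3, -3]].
The characteristic polynomial is det(xI - A) = (x + 5)^4, so the eigenvalues are -5 (algebraic multiplicity 4).

For λ = -5: rank(A + 5I) = 2, rank((A + 5I)^2) = 0. The eigenspace has dimension 4 - 2 = 2, so there are 2 Jordan blocks; the rank sequence gives block sizes [2, 2].

Assembling the blocks gives the Jordan form J above.

J = [[-5, 1, 0, 0], [0, -5, 0, 0], [0, 0, -5, 1], [0, 0, 0, -5]]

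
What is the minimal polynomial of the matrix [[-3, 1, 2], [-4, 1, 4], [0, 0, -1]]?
m_A(x) = (x + 1)^2

The characteristic polynomial factors as (x + 1)^3. The minimal polynomial is ∏(x - λ)^{k_λ} where k_λ is the size of the largest Jordan block at λ.

For λ = -1: rank(A + I) = 1, and the largest Jordan block has size 2 (the smallest k with rank((A + I)^k) = rank((A + I)^(k+1))).

So m_A(x) = (x + 1)^2.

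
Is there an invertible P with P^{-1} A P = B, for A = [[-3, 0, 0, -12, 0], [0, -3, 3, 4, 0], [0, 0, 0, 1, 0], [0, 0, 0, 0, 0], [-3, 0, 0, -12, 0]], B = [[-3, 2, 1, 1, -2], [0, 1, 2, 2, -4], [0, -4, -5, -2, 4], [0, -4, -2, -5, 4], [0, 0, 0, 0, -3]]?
No.

trace(A) = -6 but trace(B) = -15. The trace is a similarity invariant, so A and B are not similar.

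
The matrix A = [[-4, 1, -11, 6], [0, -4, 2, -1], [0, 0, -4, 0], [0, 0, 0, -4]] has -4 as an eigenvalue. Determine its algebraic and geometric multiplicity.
algebraic multiplicity 4, geometric multiplicity 2

The characteristic polynomial is (x + 4)^4, so the factor x + 4 appears with exponent 4: the algebraic multiplicity is 4.

rank(A + 4I) = 2, so the eigenspace has dimension 4 - 2 = 2: the geometric multiplicity is 2.

Since 2 < 4, A is not diagonalizable.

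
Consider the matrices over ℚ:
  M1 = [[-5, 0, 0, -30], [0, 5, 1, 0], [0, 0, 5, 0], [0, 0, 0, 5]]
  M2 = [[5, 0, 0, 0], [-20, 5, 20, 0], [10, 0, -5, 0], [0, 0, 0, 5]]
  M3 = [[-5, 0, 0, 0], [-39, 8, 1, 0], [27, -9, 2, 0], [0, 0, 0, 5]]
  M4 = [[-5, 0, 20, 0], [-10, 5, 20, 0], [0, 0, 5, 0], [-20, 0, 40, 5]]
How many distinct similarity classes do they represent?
Characteristic polynomials: χ_{M1} = (x - 5)^3(x + 5), χ_{M2} = (x - 5)^3(x + 5), χ_{M3} = (x - 5)^3(x + 5), χ_{M4} = (x - 5)^3(x + 5).

{M1, M3}: invariant factors x - 5, (x - 5)^2(x + 5).

{M2, M4}: invariant factors x - 5, x - 5, (x - 5)(x + 5).

Matrices are similar if and only if their invariant-factor lists agree; the partition into similarity classes is {M1, M3}, {M2, M4}.

2 classes: {M1, M3}, {M2, M4}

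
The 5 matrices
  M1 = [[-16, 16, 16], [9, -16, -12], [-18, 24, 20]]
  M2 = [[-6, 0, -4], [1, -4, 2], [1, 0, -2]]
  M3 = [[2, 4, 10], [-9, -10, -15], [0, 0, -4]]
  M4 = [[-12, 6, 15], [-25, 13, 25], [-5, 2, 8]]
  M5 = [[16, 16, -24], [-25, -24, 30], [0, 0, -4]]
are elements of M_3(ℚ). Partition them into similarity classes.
2 classes: {M1, M2, M3, M5}, {M4}

Characteristic polynomials: χ_{M1} = (x + 4)^3, χ_{M2} = (x + 4)^3, χ_{M3} = (x + 4)^3, χ_{M4} = (x - 3)^3, χ_{M5} = (x + 4)^3.

{M1, M2, M3, M5}: invariant factors x + 4, (x + 4)^2.

{M4}: invariant factors x - 3, (x - 3)^2.

Matrices are similar if and only if their invariant-factor lists agree; the partition into similarity classes is {M1, M2, M3, M5}, {M4}.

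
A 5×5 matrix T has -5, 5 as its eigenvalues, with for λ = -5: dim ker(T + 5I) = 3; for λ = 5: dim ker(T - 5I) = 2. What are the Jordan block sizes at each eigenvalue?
Jordan blocks: (-5, 1), (-5, 1), (-5, 1), (5, 1), (5, 1)

λ = -5: successive nullity increments [3] count blocks of size ≥ k; block sizes are [1, 1, 1].
λ = 5: successive nullity increments [2] count blocks of size ≥ k; block sizes are [1, 1].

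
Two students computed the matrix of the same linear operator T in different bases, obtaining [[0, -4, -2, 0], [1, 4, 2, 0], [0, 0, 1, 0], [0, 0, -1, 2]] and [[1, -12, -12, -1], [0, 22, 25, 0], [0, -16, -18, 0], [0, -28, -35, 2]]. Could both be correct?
Yes.

Two matrices over a field are similar if and only if they have the same invariant factors.

Both A and B have characteristic polynomial (x - 2)^3(x - 1) and minimal polynomial (x - 2)^2(x - 1). Computing further, both have invariant factors x - 2, (x - 2)^2(x - 1). Hence A and B are similar.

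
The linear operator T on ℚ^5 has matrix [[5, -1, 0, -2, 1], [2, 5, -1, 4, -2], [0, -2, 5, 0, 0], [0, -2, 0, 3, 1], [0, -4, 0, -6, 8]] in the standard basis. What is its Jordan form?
J = [[5, 1, 0, 0, 0], [0, 5, 1, 0, 0], [0, 0, 5, 0, 0], [0, 0, 0, 5, 0], [0, 0, 0, 0, 6]]

The characteristic polynomial is det(xI - A) = (x - 6)(x - 5)^4, so the eigenvalues are 5 (algebraic multiplicity 4), 6 (algebraic multiplicity 1).

For λ = 5: rank(A - 5I) = 3, rank((A - 5I)^2) = 2, rank((A - 5I)^3) = 1. The eigenspace has dimension 5 - 3 = 2, so there are 2 Jordan blocks; the rank sequence gives block sizes [3, 1].

For λ = 6: algebraic multiplicity 1 gives one 1×1 block.

Assembling the blocks gives the Jordan form J above.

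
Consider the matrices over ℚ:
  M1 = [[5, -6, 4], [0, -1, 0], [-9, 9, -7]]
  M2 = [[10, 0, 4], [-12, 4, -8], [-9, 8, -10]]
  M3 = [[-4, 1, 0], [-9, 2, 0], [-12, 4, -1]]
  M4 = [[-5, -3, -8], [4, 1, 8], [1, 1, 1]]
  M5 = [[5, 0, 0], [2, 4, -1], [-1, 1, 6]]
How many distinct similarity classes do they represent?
Characteristic polynomials: χ_{M1} = (x + 1)^3, χ_{M2} = x^2(x - 4), χ_{M3} = (x + 1)^3, χ_{M4} = (x + 1)^3, χ_{M5} = (x - 5)^3.

{M1, M3}: invariant factors x + 1, (x + 1)^2.

{M2}: invariant factors x^2(x - 4).

{M4}: invariant factors (x + 1)^3.

{M5}: invariant factors (x - 5)^3.

Matrices are similar if and only if their invariant-factor lists agree; the partition into similarity classes is {M1, M3}, {M2}, {M4}, {M5}.

4 classes: {M1, M3}, {M2}, {M4}, {M5}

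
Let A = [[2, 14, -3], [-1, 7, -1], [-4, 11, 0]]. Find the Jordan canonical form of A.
J = [[3, 1, 0], [0, 3, 1], [0, 0, 3]]

The characteristic polynomial is det(xI - A) = (x - 3)^3, so the eigenvalues are 3 (algebraic multiplicity 3).

For λ = 3: rank(A - 3I) = 2, rank((A - 3I)^2) = 1, rank((A - 3I)^3) = 0. The eigenspace has dimension 3 - 2 = 1, so there is 1 Jordan block; the rank sequence gives block sizes [3].

Assembling the blocks gives the Jordan form J above.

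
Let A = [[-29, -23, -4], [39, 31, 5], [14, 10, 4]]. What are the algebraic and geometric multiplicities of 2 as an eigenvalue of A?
The characteristic polynomial is (x - 2)^3, so the factor x - 2 appears with exponent 3: the algebraic multiplicity is 3.

rank(A - 2I) = 2, so the eigenspace has dimension 3 - 2 = 1: the geometric multiplicity is 1.

Since 1 < 3, A is not diagonalizable.

algebraic multiplicity 3, geometric multiplicity 1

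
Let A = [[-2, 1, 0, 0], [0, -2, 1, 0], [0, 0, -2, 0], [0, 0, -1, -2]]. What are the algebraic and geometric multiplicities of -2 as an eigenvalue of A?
The characteristic polynomial is (x + 2)^4, so the factor x + 2 appears with exponent 4: the algebraic multiplicity is 4.

rank(A + 2I) = 2, so the eigenspace has dimension 4 - 2 = 2: the geometric multiplicity is 2.

Since 2 < 4, A is not diagonalizable.

algebraic multiplicity 4, geometric multiplicity 2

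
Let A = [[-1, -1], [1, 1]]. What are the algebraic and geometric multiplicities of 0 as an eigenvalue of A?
algebraic multiplicity 2, geometric multiplicity 1

The characteristic polynomial is x^2, so the factor x appears with exponent 2: the algebraic multiplicity is 2.

rank(A) = 1, so the eigenspace has dimension 2 - 1 = 1: the geometric multiplicity is 1.

Since 1 < 2, A is not diagonalizable.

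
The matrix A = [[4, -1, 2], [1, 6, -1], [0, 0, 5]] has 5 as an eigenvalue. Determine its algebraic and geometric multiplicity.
The characteristic polynomial is (x - 5)^3, so the factor x - 5 appears with exponent 3: the algebraic multiplicity is 3.

rank(A - 5I) = 2, so the eigenspace has dimension 3 - 2 = 1: the geometric multiplicity is 1.

Since 1 < 3, A is not diagonalizable.

algebraic multiplicity 3, geometric multiplicity 1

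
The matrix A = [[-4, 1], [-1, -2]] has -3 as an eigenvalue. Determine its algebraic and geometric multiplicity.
The characteristic polynomial is (x + 3)^2, so the factor x + 3 appears with exponent 2: the algebraic multiplicity is 2.

rank(A + 3I) = 1, so the eigenspace has dimension 2 - 1 = 1: the geometric multiplicity is 1.

Since 1 < 2, A is not diagonalizable.

algebraic multiplicity 2, geometric multiplicity 1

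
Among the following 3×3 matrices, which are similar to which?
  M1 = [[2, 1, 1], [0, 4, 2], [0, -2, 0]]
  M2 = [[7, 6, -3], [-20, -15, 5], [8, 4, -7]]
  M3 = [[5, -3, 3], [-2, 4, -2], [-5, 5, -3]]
2 classes: {M1, M3}, {M2}

Characteristic polynomials: χ_{M1} = (x - 2)^3, χ_{M2} = (x + 5)^3, χ_{M3} = (x - 2)^3.

{M1, M3}: invariant factors x - 2, (x - 2)^2.

{M2}: invariant factors x + 5, (x + 5)^2.

Matrices are similar if and only if their invariant-factor lists agree; the partition into similarity classes is {M1, M3}, {M2}.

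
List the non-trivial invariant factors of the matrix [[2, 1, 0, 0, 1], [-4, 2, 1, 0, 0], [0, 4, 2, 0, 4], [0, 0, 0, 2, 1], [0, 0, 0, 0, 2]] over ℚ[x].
The Jordan structure of A has elementary divisors (x - 2)^3, (x - 2)^2. Arranging the block sizes at each eigenvalue in decreasing order and taking row products gives the invariant factors.

Invariant factors (smallest first, each dividing the next): (x - 2)^2, (x - 2)^3.

Check: the last factor (x - 2)^3 is the minimal polynomial, and the product (x - 2)^5 is the characteristic polynomial.

(x - 2)^2, (x - 2)^3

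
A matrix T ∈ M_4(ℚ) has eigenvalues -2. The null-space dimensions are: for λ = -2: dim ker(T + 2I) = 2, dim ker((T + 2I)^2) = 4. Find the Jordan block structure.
λ = -2: successive nullity increments [2, 2] count blocks of size ≥ k; block sizes are [2, 2].

Jordan blocks: (-2, 2), (-2, 2)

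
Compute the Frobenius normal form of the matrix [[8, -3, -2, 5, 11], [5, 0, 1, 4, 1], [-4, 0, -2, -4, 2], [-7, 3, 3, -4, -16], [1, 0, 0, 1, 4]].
The invariant factors of A (the non-unit diagonal entries of the Smith normal form of xI - A over ℚ[x]) are x^2 - 3x + 3, x(x^2 - 3x + 3), each dividing the next. The characteristic polynomial is their product, x(x^2 - 3x + 3)^2.

The rational canonical form is the block-diagonal matrix of companion matrices C(f_i):
R = [[0, -3, 0, 0, 0], [1, 3, 0, 0, 0], [0, 0, 0, 0, 0], [0, 0, 1, 0, -3], [0, 0, 0, 1, 3]].

Note the characteristic polynomial does not split into linear factors over ℚ, so A has no Jordan form over ℚ; the rational canonical form exists over any field.

R = [[0, -3, 0, 0, 0], [1, 3, 0, 0, 0], [0, 0, 0, 0, 0], [0, 0, 1, 0, -3], [0, 0, 0, 1, 3]]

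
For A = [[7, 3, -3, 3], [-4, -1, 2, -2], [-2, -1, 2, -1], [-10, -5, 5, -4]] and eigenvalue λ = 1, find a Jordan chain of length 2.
We seek v_1 ∈ ker((A - I)^2) \ ker(A - I), then set v_{i+1} = (A - I) v_i.

One such chain is v_1 = [[1, 3, 1, -3]]^T, v_2 = [[3, -2, -1, -5]]^T. Check: (A - I) v_2 = [[0, 0, 0, 0]]^T = 0.

v_1 = [[1, 3, 1, -3]]^T, v_2 = [[3, -2, -1, -5]]^T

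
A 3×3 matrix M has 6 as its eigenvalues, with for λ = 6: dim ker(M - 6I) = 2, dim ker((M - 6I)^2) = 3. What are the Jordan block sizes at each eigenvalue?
λ = 6: successive nullity increments [2, 1] count blocks of size ≥ k; block sizes are [2, 1].

Jordan blocks: (6, 2), (6, 1)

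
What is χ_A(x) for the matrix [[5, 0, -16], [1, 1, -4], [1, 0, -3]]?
χ_A(x) = (x - 1)^3

xI - A = [[x - 5, 0, 16], [-1, x - 1, 4], [-1, 0, x + 3]].

Expanding det(xI - A) along the first row:
det(xI - A) = + (x - 5)·det([[x - 1, 4], [0, x + 3]]) - (0)·det([[-1, 4], [-1, x + 3]]) + (16)·det([[-1, x - 1], [-1, 0]]).

Evaluating gives χ_A(x) = x^3 - 3x^2 + 3x - 1 = (x - 1)^3.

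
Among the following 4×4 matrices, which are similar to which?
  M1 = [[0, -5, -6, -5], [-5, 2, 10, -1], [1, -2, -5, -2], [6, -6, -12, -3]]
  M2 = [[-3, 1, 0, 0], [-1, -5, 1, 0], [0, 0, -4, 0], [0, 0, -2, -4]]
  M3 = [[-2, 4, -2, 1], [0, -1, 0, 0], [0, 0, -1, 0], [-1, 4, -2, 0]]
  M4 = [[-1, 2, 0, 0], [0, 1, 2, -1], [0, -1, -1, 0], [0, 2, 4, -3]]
Characteristic polynomials: χ_{M1} = (x - 3)(x + 3)^3, χ_{M2} = (x + 4)^4, χ_{M3} = (x + 1)^4, χ_{M4} = (x + 1)^4.

{M1}: invariant factors (x - 3)(x + 3)^3.

{M2}: invariant factors x + 4, (x + 4)^3.

{M3}: invariant factors x + 1, x + 1, (x + 1)^2.

{M4}: invariant factors x + 1, (x + 1)^3.

Matrices are similar if and only if their invariant-factor lists agree; the partition into similarity classes is {M1}, {M2}, {M3}, {M4}.

4 classes: {M1}, {M2}, {M3}, {M4}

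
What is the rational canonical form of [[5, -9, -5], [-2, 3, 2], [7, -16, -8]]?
R = [[0, 0, 3], [1, 0, 0], [0, 1, 0]]

The invariant factors of A (the non-unit diagonal entries of the Smith normal form of xI - A over ℚ[x]) are x^3 - 3, each dividing the next. The characteristic polynomial is their product, x^3 - 3.

The rational canonical form is the block-diagonal matrix of companion matrices C(f_i):
R = [[0, 0, 3], [1, 0, 0], [0, 1, 0]].

Note the characteristic polynomial does not split into linear factors over ℚ, so A has no Jordan form over ℚ; the rational canonical form exists over any field.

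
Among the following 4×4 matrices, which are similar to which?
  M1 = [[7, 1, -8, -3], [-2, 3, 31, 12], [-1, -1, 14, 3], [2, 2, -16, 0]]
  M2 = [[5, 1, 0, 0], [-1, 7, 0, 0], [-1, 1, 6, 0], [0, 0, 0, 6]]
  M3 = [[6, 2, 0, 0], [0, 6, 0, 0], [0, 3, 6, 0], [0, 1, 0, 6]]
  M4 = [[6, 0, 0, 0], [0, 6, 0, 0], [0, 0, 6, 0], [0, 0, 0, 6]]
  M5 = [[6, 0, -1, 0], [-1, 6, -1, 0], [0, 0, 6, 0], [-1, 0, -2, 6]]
Characteristic polynomials: χ_{M1} = (x - 6)^4, χ_{M2} = (x - 6)^4, χ_{M3} = (x - 6)^4, χ_{M4} = (x - 6)^4, χ_{M5} = (x - 6)^4.

{M1, M5}: invariant factors x - 6, (x - 6)^3.

{M2, M3}: invariant factors x - 6, x - 6, (x - 6)^2.

{M4}: invariant factors x - 6, x - 6, x - 6, x - 6.

Matrices are similar if and only if their invariant-factor lists agree; the partition into similarity classes is {M1, M5}, {M2, M3}, {M4}.

3 classes: {M1, M5}, {M2, M3}, {M4}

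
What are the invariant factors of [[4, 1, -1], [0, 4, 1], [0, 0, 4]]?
The Jordan structure of A has elementary divisors (x - 4)^3. Arranging the block sizes at each eigenvalue in decreasing order and taking row products gives the invariant factors.

Invariant factors (smallest first, each dividing the next): (x - 4)^3.

Check: the last factor (x - 4)^3 is the minimal polynomial, and the product (x - 4)^3 is the characteristic polynomial.

(x - 4)^3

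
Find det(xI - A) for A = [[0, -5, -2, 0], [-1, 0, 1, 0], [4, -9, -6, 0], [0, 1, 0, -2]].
xI - A = [[x, 5, 2, 0], [1, x, -1, 0], [-4, 9, x + 6, 0], [0, -1, 0, x + 2]].

Expanding det(xI - A) along the first row:
det(xI - A) = + (x)·det([[x, -1, 0], [9, x + 6, 0], [-1, 0, x + 2]]) - (5)·det([[1, -1, 0], [-4, x + 6, 0], [0, 0, x + 2]]) + (2)·det([[1, x, 0], [-4, 9, 0], [0, -1, x + 2]]) - (0)·det([[1, x, -1], [-4, 9, x + 6], [0, -1, 0]]).

Evaluating gives χ_A(x) = x^4 + 8x^3 + 24x^2 + 32x + 16 = (x + 2)^4.

χ_A(x) = (x + 2)^4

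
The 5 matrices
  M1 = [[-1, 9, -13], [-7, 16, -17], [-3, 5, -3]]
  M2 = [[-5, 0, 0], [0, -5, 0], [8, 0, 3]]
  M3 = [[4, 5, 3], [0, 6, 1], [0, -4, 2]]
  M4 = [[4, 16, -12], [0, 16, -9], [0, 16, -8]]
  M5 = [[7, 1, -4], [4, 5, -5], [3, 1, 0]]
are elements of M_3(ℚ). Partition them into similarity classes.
Characteristic polynomials: χ_{M1} = (x - 4)^3, χ_{M2} = (x - 3)(x + 5)^2, χ_{M3} = (x - 4)^3, χ_{M4} = (x - 4)^3, χ_{M5} = (x - 4)^3.

{M1, M3, M5}: invariant factors (x - 4)^3.

{M2}: invariant factors x + 5, (x - 3)(x + 5).

{M4}: invariant factors x - 4, (x - 4)^2.

Matrices are similar if and only if their invariant-factor lists agree; the partition into similarity classes is {M1, M3, M5}, {M2}, {M4}.

3 classes: {M1, M3, M5}, {M2}, {M4}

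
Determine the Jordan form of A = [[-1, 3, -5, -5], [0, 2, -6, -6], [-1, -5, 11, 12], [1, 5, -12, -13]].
The characteristic polynomial is det(xI - A) = (x - 2)(x + 1)^3, so the eigenvalues are -1 (algebraic multiplicity 3), 2 (algebraic multiplicity 1).

For λ = -1: rank(A + I) = 3, rank((A + I)^2) = 2, rank((A + I)^3) = 1. The eigenspace has dimension 4 - 3 = 1, so there is 1 Jordan block; the rank sequence gives block sizes [3].

For λ = 2: algebraic multiplicity 1 gives one 1×1 block.

Assembling the blocks gives the Jordan form J above.

J = [[-1, 1, 0, 0], [0, -1, 1, 0], [0, 0, -1, 0], [0, 0, 0, 2]]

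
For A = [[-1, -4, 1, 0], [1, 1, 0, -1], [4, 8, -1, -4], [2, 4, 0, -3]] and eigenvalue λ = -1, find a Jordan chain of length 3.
We seek v_1 ∈ ker((A + I)^3) \ ker((A + I)^2), then set v_{i+1} = (A + I) v_i.

One such chain is v_1 = [[1, 0, 1, 1]]^T, v_2 = [[1, 0, 0, 0]]^T, v_3 = [[0, 1, 4, 2]]^T. Check: (A + I) v_3 = [[0, 0, 0, 0]]^T = 0.

v_1 = [[1, 0, 1, 1]]^T, v_2 = [[1, 0, 0, 0]]^T, v_3 = [[0, 1, 4, 2]]^T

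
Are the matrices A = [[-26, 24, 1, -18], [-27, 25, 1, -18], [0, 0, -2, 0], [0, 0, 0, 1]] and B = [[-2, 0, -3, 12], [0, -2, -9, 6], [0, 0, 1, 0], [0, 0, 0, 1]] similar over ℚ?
Both have characteristic polynomial (x - 1)^2(x + 2)^2, but the minimal polynomial of A is (x - 1)(x + 2)^2 while the minimal polynomial of B is (x - 1)(x + 2). The minimal polynomial is a similarity invariant, so A and B are not similar.

No.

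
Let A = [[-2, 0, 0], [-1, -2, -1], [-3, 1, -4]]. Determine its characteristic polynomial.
χ_A(x) = (x + 2)(x + 3)^2

xI - A = [[x + 2, 0, 0], [1, x + 2, 1], [3, -1, x + 4]].

Expanding det(xI - A) along the first row:
det(xI - A) = + (x + 2)·det([[x + 2, 1], [-1, x + 4]]) - (0)·det([[1, 1], [3, x + 4]]) + (0)·det([[1, x + 2], [3, -1]]).

Evaluating gives χ_A(x) = x^3 + 8x^2 + 21x + 18 = (x + 2)(x + 3)^2.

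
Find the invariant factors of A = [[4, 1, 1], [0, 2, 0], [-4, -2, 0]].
The Jordan structure of A has elementary divisors (x - 2)^2, (x - 2). Arranging the block sizes at each eigenvalue in decreasing order and taking row products gives the invariant factors.

Invariant factors (smallest first, each dividing the next): x - 2, (x - 2)^2.

Check: the last factor (x - 2)^2 is the minimal polynomial, and the product (x - 2)^3 is the characteristic polynomial.

x - 2, (x - 2)^2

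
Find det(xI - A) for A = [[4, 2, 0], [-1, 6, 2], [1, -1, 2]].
xI - A = [[x - 4, -2, 0], [1, x - 6, -2], [-1, 1, x - 2]].

Expanding det(xI - A) along the first row:
det(xI - A) = + (x - 4)·det([[x - 6, -2], [1, x - 2]]) - (-2)·det([[1, -2], [-1, x - 2]]) + (0)·det([[1, x - 6], [-1, 1]]).

Evaluating gives χ_A(x) = x^3 - 12x^2 + 48x - 64 = (x - 4)^3.

χ_A(x) = (x - 4)^3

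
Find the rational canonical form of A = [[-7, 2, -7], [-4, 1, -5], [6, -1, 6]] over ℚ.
The invariant factors of A (the non-unit diagonal entries of the Smith normal form of xI - A over ℚ[x]) are x^3 + 2x + 5, each dividing the next. The characteristic polynomial is their product, x^3 + 2x + 5.

The rational canonical form is the block-diagonal matrix of companion matrices C(f_i):
R = [[0, 0, -5], [1, 0, -2], [0, 1, 0]].

Note the characteristic polynomial does not split into linear factors over ℚ, so A has no Jordan form over ℚ; the rational canonical form exists over any field.

R = [[0, 0, -5], [1, 0, -2], [0, 1, 0]]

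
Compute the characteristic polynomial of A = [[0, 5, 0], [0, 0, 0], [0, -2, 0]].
xI - A = [[x, -5, 0], [0, x, 0], [0, 2, x]].

Expanding det(xI - A) along the first row:
det(xI - A) = + (x)·det([[x, 0], [2, x]]) - (-5)·det([[0, 0], [0, x]]) + (0)·det([[0, x], [0, 2]]).

Evaluating gives χ_A(x) = x^3.

χ_A(x) = x^3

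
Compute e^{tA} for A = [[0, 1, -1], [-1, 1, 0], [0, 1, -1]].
A has Jordan form J = [[0, 1, 0], [0, 0, 1], [0, 0, 0]] with A = PJP^{-1}, so e^{tA} = P e^{tJ} P^{-1}.

For a Jordan block J_k(λ), e^{tJ_k(λ)} = e^{λt} · (I + tN + t^2 N^2/2! + ... + t^{k-1} N^{k-1}/(k-1)!) where N is the nilpotent superdiagonal part.

Assembling the blocks and conjugating back gives the entries of e^{tA} as shown above.

e^{tA} = [[1 - t^2/2, t, t*(t - 2)/2], [t*(-t - 2)/2, t + 1, t^2/2], [-t^2/2, t, t^2/2 - t + 1]]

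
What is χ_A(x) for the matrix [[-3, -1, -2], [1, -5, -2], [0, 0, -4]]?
xI - A = [[x + 3, 1, 2], [-1, x + 5, 2], [0, 0, x + 4]].

Expanding det(xI - A) along the first row:
det(xI - A) = + (x + 3)·det([[x + 5, 2], [0, x + 4]]) - (1)·det([[-1, 2], [0, x + 4]]) + (2)·det([[-1, x + 5], [0, 0]]).

Evaluating gives χ_A(x) = x^3 + 12x^2 + 48x + 64 = (x + 4)^3.

χ_A(x) = (x + 4)^3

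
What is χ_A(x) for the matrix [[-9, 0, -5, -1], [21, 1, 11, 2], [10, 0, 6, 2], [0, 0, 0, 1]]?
χ_A(x) = (x - 1)^3(x + 4)

xI - A = [[x + 9, 0, 5, 1], [-21, x - 1, -11, -2], [-10, 0, x - 6, -2], [0, 0, 0, x - 1]].

Expanding det(xI - A) along the first row:
det(xI - A) = + (x + 9)·det([[x - 1, -11, -2], [0, x - 6, -2], [0, 0, x - 1]]) - (0)·det([[-21, -11, -2], [-10, x - 6, -2], [0, 0, x - 1]]) + (5)·det([[-21, x - 1, -2], [-10, 0, -2], [0, 0, x - 1]]) - (1)·det([[-21, x - 1, -11], [-10, 0, x - 6], [0, 0, 0]]).

Evaluating gives χ_A(x) = x^4 + x^3 - 9x^2 + 11x - 4 = (x - 1)^3(x + 4).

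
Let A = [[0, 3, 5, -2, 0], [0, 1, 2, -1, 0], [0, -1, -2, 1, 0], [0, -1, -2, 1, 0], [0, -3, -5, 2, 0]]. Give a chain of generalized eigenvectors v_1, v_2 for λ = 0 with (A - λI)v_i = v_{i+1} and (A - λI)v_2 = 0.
v_1 = [[0, 0, 1, 2, 1]]^T, v_2 = [[1, 0, 0, 0, -1]]^T

We seek v_1 ∈ ker(A^2) \ ker(A), then set v_{i+1} = A v_i.

One such chain is v_1 = [[0, 0, 1, 2, 1]]^T, v_2 = [[1, 0, 0, 0, -1]]^T. Check: A v_2 = [[0, 0, 0, 0, 0]]^T = 0.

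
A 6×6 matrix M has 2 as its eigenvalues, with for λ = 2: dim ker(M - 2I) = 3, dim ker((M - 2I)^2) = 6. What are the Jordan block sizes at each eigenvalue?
λ = 2: successive nullity increments [3, 3] count blocks of size ≥ k; block sizes are [2, 2, 2].

Jordan blocks: (2, 2), (2, 2), (2, 2)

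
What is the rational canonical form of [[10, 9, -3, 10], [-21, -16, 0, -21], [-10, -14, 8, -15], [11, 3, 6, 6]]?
R = [[5, 0, 0, 0], [0, 0, 0, 5], [0, 1, 0, 9], [0, 0, 1, 3]]

The invariant factors of A (the non-unit diagonal entries of the Smith normal form of xI - A over ℚ[x]) are x - 5, (x - 5)(x + 1)^2, each dividing the next. The characteristic polynomial is their product, (x - 5)^2(x + 1)^2.

The rational canonical form is the block-diagonal matrix of companion matrices C(f_i):
R = [[5, 0, 0, 0], [0, 0, 0, 5], [0, 1, 0, 9], [0, 0, 1, 3]].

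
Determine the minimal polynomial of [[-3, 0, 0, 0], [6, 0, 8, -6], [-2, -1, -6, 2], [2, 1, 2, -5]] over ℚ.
The characteristic polynomial factors as (x + 3)^2(x + 4)^2. The minimal polynomial is ∏(x - λ)^{k_λ} where k_λ is the size of the largest Jordan block at λ.

For λ = -4: rank(A + 4I) = 3, and the largest Jordan block has size 2 (the smallest k with rank((A + 4I)^k) = rank((A + 4I)^(k+1))).
For λ = -3: rank(A + 3I) = 2, and the largest Jordan block has size 1 (the smallest k with rank((A + 3I)^k) = rank((A + 3I)^(k+1))).

So m_A(x) = (x + 3)(x + 4)^2.

m_A(x) = (x + 3)(x + 4)^2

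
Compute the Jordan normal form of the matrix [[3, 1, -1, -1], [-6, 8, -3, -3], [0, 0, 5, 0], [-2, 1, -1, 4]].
The characteristic polynomial is det(xI - A) = (x - 5)^4, so the eigenvalues are 5 (algebraic multiplicity 4).

For λ = 5: rank(A - 5I) = 1, rank((A - 5I)^2) = 0. The eigenspace has dimension 4 - 1 = 3, so there are 3 Jordan blocks; the rank sequence gives block sizes [2, 1, 1].

Assembling the blocks gives the Jordan form J above.

J = [[5, 1, 0, 0], [0, 5, 0, 0], [0, 0, 5, 0], [0, 0, 0, 5]]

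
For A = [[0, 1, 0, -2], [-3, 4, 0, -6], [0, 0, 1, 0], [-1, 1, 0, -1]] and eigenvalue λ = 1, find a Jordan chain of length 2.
We seek v_1 ∈ ker((A - I)^2) \ ker(A - I), then set v_{i+1} = (A - I) v_i.

One such chain is v_1 = [[1, 6, 0, 2]]^T, v_2 = [[1, 3, 0, 1]]^T. Check: (A - I) v_2 = [[0, 0, 0, 0]]^T = 0.

v_1 = [[1, 6, 0, 2]]^T, v_2 = [[1, 3, 0, 1]]^T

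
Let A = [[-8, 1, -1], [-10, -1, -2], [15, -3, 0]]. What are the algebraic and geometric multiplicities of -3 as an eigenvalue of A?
The characteristic polynomial is (x + 3)^3, so the factor x + 3 appears with exponent 3: the algebraic multiplicity is 3.

rank(A + 3I) = 1, so the eigenspace has dimension 3 - 1 = 2: the geometric multiplicity is 2.

Since 2 < 3, A is not diagonalizable.

algebraic multiplicity 3, geometric multiplicity 2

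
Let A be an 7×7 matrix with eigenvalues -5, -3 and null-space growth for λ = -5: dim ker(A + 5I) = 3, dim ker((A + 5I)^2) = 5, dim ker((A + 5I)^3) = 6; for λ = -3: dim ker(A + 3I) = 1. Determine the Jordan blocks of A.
Jordan blocks: (-5, 3), (-5, 2), (-5, 1), (-3, 1)

λ = -5: successive nullity increments [3, 2, 1] count blocks of size ≥ k; block sizes are [3, 2, 1].
λ = -3: successive nullity increments [1] count blocks of size ≥ k; block sizes are [1].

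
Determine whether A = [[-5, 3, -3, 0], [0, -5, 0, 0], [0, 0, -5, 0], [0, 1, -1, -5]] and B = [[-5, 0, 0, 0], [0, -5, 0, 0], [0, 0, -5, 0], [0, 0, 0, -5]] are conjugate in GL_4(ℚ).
No.

Both have characteristic polynomial (x + 5)^4, but the minimal polynomial of A is (x + 5)^2 while the minimal polynomial of B is x + 5. The minimal polynomial is a similarity invariant, so A and B are not similar.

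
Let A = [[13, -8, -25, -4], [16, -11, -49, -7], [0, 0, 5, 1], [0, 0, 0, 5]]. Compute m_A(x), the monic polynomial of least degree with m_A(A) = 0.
The characteristic polynomial factors as (x - 5)^3(x + 3). The minimal polynomial is ∏(x - λ)^{k_λ} where k_λ is the size of the largest Jordan block at λ.

For λ = -3: rank(A + 3I) = 3, and the largest Jordan block has size 1 (the smallest k with rank((A + 3I)^k) = rank((A + 3I)^(k+1))).
For λ = 5: rank(A - 5I) = 3, and the largest Jordan block has size 3 (the smallest k with rank((A - 5I)^k) = rank((A - 5I)^(k+1))).

So m_A(x) = (x - 5)^3(x + 3).

m_A(x) = (x - 5)^3(x + 3)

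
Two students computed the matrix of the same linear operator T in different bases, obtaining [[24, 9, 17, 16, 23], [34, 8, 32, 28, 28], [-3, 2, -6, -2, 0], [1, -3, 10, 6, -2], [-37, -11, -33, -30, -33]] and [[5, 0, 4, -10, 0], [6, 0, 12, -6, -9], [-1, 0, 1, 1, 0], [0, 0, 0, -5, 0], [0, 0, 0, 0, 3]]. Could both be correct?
trace(A) = -1 but trace(B) = 4. The trace is a similarity invariant, so A and B are not similar.

No.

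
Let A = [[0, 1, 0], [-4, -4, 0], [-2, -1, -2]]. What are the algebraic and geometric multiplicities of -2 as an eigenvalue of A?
The characteristic polynomial is (x + 2)^3, so the factor x + 2 appears with exponent 3: the algebraic multiplicity is 3.

rank(A + 2I) = 1, so the eigenspace has dimension 3 - 1 = 2: the geometric multiplicity is 2.

Since 2 < 3, A is not diagonalizable.

algebraic multiplicity 3, geometric multiplicity 2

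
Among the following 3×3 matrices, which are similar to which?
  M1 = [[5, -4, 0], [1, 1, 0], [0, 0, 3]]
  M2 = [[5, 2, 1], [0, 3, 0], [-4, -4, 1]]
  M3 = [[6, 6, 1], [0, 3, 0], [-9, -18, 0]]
Characteristic polynomials: χ_{M1} = (x - 3)^3, χ_{M2} = (x - 3)^3, χ_{M3} = (x - 3)^3.

{M1, M2, M3}: invariant factors x - 3, (x - 3)^2.

Matrices are similar if and only if their invariant-factor lists agree; the partition into similarity classes is {M1, M2, M3}.

1 class: {M1, M2, M3}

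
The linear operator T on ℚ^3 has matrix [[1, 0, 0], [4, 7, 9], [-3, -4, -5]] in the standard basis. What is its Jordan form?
J = [[1, 1, 0], [0, 1, 1], [0, 0, 1]]

The characteristic polynomial is det(xI - A) = (x - 1)^3, so the eigenvalues are 1 (algebraic multiplicity 3).

For λ = 1: rank(A - I) = 2, rank((A - I)^2) = 1, rank((A - I)^3) = 0. The eigenspace has dimension 3 - 2 = 1, so there is 1 Jordan block; the rank sequence gives block sizes [3].

Assembling the blocks gives the Jordan form J above.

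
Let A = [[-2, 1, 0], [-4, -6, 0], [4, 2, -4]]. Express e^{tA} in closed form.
A has Jordan form J = [[-4, 1, 0], [0, -4, 0], [0, 0, -4]] with A = PJP^{-1}, so e^{tA} = P e^{tJ} P^{-1}.

For a Jordan block J_k(λ), e^{tJ_k(λ)} = e^{λt} · (I + tN + t^2 N^2/2! + ... + t^{k-1} N^{k-1}/(k-1)!) where N is the nilpotent superdiagonal part.

Assembling the blocks and conjugating back gives the entries of e^{tA} as shown above.

e^{tA} = [[(2*t + 1)*e^{-4*t}, t*e^{-4*t}, 0], [-4*t*e^{-4*t}, (1 - 2*t)*e^{-4*t}, 0], [4*t*e^{-4*t}, 2*t*e^{-4*t}, e^{-4*t}]]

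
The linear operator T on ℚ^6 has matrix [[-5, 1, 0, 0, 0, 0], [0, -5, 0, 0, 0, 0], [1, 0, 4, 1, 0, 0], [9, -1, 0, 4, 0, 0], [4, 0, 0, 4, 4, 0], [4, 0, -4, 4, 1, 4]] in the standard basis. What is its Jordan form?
J = [[-5, 1, 0, 0, 0, 0], [0, -5, 0, 0, 0, 0], [0, 0, 4, 1, 0, 0], [0, 0, 0, 4, 0, 0], [0, 0, 0, 0, 4, 1], [0, 0, 0, 0, 0, 4]]

The characteristic polynomial is det(xI - A) = (x - 4)^4(x + 5)^2, so the eigenvalues are -5 (algebraic multiplicity 2), 4 (algebraic multiplicity 4).

For λ = -5: rank(A + 5I) = 5, rank((A + 5I)^2) = 4. The eigenspace has dimension 6 - 5 = 1, so there is 1 Jordan block; the rank sequence gives block sizes [2].

For λ = 4: rank(A - 4I) = 4, rank((A - 4I)^2) = 2. The eigenspace has dimension 6 - 4 = 2, so there are 2 Jordan blocks; the rank sequence gives block sizes [2, 2].

Assembling the blocks gives the Jordan form J above.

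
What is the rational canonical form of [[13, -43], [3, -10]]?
R = [[0, 1], [1, 3]]

The invariant factors of A (the non-unit diagonal entries of the Smith normal form of xI - A over ℚ[x]) are x^2 - 3x - 1, each dividing the next. The characteristic polynomial is their product, x^2 - 3x - 1.

The rational canonical form is the block-diagonal matrix of companion matrices C(f_i):
R = [[0, 1], [1, 3]].

Note the characteristic polynomial does not split into linear factors over ℚ, so A has no Jordan form over ℚ; the rational canonical form exists over any field.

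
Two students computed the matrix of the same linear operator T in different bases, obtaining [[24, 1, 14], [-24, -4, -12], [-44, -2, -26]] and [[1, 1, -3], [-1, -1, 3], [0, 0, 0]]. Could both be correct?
trace(A) = -6 but trace(B) = 0. The trace is a similarity invariant, so A and B are not similar.

No.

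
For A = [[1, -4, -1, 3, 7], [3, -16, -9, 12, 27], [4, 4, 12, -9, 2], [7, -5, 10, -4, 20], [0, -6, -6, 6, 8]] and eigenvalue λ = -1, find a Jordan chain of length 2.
v_1 = [[1, 1, 0, 1, 0]]^T, v_2 = [[1, 0, -1, -1, 0]]^T

We seek v_1 ∈ ker((A + I)^2) \ ker(A + I), then set v_{i+1} = (A + I) v_i.

One such chain is v_1 = [[1, 1, 0, 1, 0]]^T, v_2 = [[1, 0, -1, -1, 0]]^T. Check: (A + I) v_2 = [[0, 0, 0, 0, 0]]^T = 0.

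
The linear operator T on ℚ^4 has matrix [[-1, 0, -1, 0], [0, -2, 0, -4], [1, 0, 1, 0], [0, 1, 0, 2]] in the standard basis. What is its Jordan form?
The characteristic polynomial is det(xI - A) = x^4, so the eigenvalues are 0 (algebraic multiplicity 4).

For λ = 0: rank(A) = 2, rank(A^2) = 0. The eigenspace has dimension 4 - 2 = 2, so there are 2 Jordan blocks; the rank sequence gives block sizes [2, 2].

Assembling the blocks gives the Jordan form J above.

J = [[0, 1, 0, 0], [0, 0, 0, 0], [0, 0, 0, 1], [0, 0, 0, 0]]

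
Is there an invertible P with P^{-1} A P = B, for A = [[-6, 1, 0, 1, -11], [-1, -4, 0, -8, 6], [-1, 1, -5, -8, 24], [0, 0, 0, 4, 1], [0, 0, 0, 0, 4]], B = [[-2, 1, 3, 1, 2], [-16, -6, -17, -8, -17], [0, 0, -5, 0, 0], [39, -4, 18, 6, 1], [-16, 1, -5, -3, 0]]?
Yes.

Two matrices over a field are similar if and only if they have the same invariant factors.

Both A and B have characteristic polynomial (x - 4)^2(x + 5)^3 and minimal polynomial (x - 4)^2(x + 5)^2. Computing further, both have invariant factors x + 5, (x - 4)^2(x + 5)^2. Hence A and B are similar.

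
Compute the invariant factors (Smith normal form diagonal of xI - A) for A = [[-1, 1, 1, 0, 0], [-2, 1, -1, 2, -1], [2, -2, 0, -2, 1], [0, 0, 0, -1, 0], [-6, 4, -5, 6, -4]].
x + 1, (x + 1)^2, (x + 1)^2

The Jordan structure of A has elementary divisors (x + 1)^2, (x + 1)^2, (x + 1). Arranging the block sizes at each eigenvalue in decreasing order and taking row products gives the invariant factors.

Invariant factors (smallest first, each dividing the next): x + 1, (x + 1)^2, (x + 1)^2.

Check: the last factor (x + 1)^2 is the minimal polynomial, and the product (x + 1)^5 is the characteristic polynomial.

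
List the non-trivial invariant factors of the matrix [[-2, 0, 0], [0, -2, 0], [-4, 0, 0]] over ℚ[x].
x + 2, x(x + 2)

The Jordan structure of A has elementary divisors (x + 2), (x + 2), x. Arranging the block sizes at each eigenvalue in decreasing order and taking row products gives the invariant factors.

Invariant factors (smallest first, each dividing the next): x + 2, x(x + 2).

Check: the last factor x(x + 2) is the minimal polynomial, and the product x(x + 2)^2 is the characteristic polynomial.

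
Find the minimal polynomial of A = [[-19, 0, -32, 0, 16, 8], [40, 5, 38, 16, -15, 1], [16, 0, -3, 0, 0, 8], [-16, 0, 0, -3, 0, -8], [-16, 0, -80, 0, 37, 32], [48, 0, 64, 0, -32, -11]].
m_A(x) = (x - 5)^2(x + 3)

The characteristic polynomial factors as (x - 5)^3(x + 3)^3. The minimal polynomial is ∏(x - λ)^{k_λ} where k_λ is the size of the largest Jordan block at λ.

For λ = -3: rank(A + 3I) = 3, and the largest Jordan block has size 1 (the smallest k with rank((A + 3I)^k) = rank((A + 3I)^(k+1))).
For λ = 5: rank(A - 5I) = 4, and the largest Jordan block has size 2 (the smallest k with rank((A - 5I)^k) = rank((A - 5I)^(k+1))).

So m_A(x) = (x - 5)^2(x + 3).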